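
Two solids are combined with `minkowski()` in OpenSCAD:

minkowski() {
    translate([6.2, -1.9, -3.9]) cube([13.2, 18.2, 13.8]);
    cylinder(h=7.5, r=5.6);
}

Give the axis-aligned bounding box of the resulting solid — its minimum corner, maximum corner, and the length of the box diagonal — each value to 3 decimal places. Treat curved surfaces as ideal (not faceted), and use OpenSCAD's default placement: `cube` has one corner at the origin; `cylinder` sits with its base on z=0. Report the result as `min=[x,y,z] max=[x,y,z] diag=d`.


min=[0.600,-7.500,-3.900] max=[25.000,21.900,17.400] diag=43.743

A = translate([6.2, -1.9, -3.9]) cube([13.2, 18.2, 13.8]) → bbox [6.2,-1.9,-3.9] .. [19.4,16.3,9.9]
B = cylinder(h=7.5, r=5.6) → bbox [-5.6,-5.6,0] .. [5.6,5.6,7.5]
lo = A.lo+B.lo = [6.2-5.6, -1.9-5.6, -3.9+0] = [0.600,-7.500,-3.900]
hi = A.hi+B.hi = [19.4+5.6, 16.3+5.6, 9.9+7.5] = [25.000,21.900,17.400]
diag = √(24.4²+29.4²+21.3²) = √1913.41 = 43.743


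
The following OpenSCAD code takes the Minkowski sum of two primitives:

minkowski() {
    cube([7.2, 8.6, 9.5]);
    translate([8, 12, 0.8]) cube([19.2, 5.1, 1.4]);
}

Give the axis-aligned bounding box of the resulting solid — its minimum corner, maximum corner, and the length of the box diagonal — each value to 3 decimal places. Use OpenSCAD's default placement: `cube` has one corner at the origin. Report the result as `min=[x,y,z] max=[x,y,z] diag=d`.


min=[8.000,12.000,0.800] max=[34.400,25.700,11.700] diag=31.677

A = translate([8, 12, 0.8]) cube([19.2, 5.1, 1.4]) → bbox [8,12,0.8] .. [27.2,17.1,2.2]
B = cube([7.2, 8.6, 9.5]) → bbox [0,0,0] .. [7.2,8.6,9.5]
lo = A.lo+B.lo = [8+0, 12+0, 0.8+0] = [8.000,12.000,0.800]
hi = A.hi+B.hi = [27.2+7.2, 17.1+8.6, 2.2+9.5] = [34.400,25.700,11.700]
diag = √(26.4²+13.7²+10.9²) = √1003.46 = 31.677


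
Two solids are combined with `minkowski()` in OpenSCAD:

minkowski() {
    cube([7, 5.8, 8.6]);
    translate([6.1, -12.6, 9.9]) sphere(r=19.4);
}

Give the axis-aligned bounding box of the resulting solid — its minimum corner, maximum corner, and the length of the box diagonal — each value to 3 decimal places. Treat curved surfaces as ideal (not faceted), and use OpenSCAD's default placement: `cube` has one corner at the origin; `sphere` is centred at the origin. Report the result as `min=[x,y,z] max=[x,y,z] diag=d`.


min=[-13.300,-32.000,-9.500] max=[32.500,12.600,37.900] diag=79.584

A = translate([6.1, -12.6, 9.9]) sphere(r=19.4) → bbox [-13.3,-32,-9.5] .. [25.5,6.8,29.3]
B = cube([7, 5.8, 8.6]) → bbox [0,0,0] .. [7,5.8,8.6]
lo = A.lo+B.lo = [-13.3+0, -32+0, -9.5+0] = [-13.300,-32.000,-9.500]
hi = A.hi+B.hi = [25.5+7, 6.8+5.8, 29.3+8.6] = [32.500,12.600,37.900]
diag = √(45.8²+44.6²+47.4²) = √6333.56 = 79.584


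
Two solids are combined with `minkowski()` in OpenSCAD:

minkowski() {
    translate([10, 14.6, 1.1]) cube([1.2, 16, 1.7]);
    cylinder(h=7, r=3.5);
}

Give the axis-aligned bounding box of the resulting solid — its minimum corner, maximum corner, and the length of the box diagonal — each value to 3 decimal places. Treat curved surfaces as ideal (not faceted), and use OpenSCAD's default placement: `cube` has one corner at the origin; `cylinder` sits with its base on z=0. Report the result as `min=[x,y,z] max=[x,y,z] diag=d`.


A = translate([10, 14.6, 1.1]) cube([1.2, 16, 1.7]) → bbox [10,14.6,1.1] .. [11.2,30.6,2.8]
B = cylinder(h=7, r=3.5) → bbox [-3.5,-3.5,0] .. [3.5,3.5,7]
lo = A.lo+B.lo = [10-3.5, 14.6-3.5, 1.1+0] = [6.500,11.100,1.100]
hi = A.hi+B.hi = [11.2+3.5, 30.6+3.5, 2.8+7] = [14.700,34.100,9.800]
diag = √(8.2²+23²+8.7²) = √671.93 = 25.922

min=[6.500,11.100,1.100] max=[14.700,34.100,9.800] diag=25.922


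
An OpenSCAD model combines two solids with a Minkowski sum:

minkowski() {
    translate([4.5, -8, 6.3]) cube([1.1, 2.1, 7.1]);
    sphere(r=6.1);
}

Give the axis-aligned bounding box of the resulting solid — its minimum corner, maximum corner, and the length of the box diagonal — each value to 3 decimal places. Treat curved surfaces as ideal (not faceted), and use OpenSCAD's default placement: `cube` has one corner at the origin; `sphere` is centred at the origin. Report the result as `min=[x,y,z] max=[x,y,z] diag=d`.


min=[-1.600,-14.100,0.200] max=[11.700,0.200,19.500] diag=27.457

A = translate([4.5, -8, 6.3]) cube([1.1, 2.1, 7.1]) → bbox [4.5,-8,6.3] .. [5.6,-5.9,13.4]
B = sphere(r=6.1) → bbox [-6.1,-6.1,-6.1] .. [6.1,6.1,6.1]
lo = A.lo+B.lo = [4.5-6.1, -8-6.1, 6.3-6.1] = [-1.600,-14.100,0.200]
hi = A.hi+B.hi = [5.6+6.1, -5.9+6.1, 13.4+6.1] = [11.700,0.200,19.500]
diag = √(13.3²+14.3²+19.3²) = √753.87 = 27.457


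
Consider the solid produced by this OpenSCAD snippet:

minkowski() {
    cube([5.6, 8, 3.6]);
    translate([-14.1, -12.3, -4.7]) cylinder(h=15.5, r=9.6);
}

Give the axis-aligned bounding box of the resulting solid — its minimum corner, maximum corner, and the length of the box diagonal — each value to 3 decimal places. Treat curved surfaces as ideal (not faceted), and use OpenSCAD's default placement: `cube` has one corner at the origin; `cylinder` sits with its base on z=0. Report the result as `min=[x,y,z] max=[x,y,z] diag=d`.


min=[-23.700,-21.900,-4.700] max=[1.100,5.300,14.400] diag=41.469

A = translate([-14.1, -12.3, -4.7]) cylinder(h=15.5, r=9.6) → bbox [-23.7,-21.9,-4.7] .. [-4.5,-2.7,10.8]
B = cube([5.6, 8, 3.6]) → bbox [0,0,0] .. [5.6,8,3.6]
lo = A.lo+B.lo = [-23.7+0, -21.9+0, -4.7+0] = [-23.700,-21.900,-4.700]
hi = A.hi+B.hi = [-4.5+5.6, -2.7+8, 10.8+3.6] = [1.100,5.300,14.400]
diag = √(24.8²+27.2²+19.1²) = √1719.69 = 41.469


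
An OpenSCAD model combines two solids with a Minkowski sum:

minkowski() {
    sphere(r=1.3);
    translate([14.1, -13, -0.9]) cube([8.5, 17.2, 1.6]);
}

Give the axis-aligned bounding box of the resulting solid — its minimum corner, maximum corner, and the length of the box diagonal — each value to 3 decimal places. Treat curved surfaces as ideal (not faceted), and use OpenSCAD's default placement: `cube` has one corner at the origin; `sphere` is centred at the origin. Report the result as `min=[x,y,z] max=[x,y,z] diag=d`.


min=[12.800,-14.300,-2.200] max=[23.900,5.500,2.000] diag=23.084

A = translate([14.1, -13, -0.9]) cube([8.5, 17.2, 1.6]) → bbox [14.1,-13,-0.9] .. [22.6,4.2,0.7]
B = sphere(r=1.3) → bbox [-1.3,-1.3,-1.3] .. [1.3,1.3,1.3]
lo = A.lo+B.lo = [14.1-1.3, -13-1.3, -0.9-1.3] = [12.800,-14.300,-2.200]
hi = A.hi+B.hi = [22.6+1.3, 4.2+1.3, 0.7+1.3] = [23.900,5.500,2.000]
diag = √(11.1²+19.8²+4.2²) = √532.89 = 23.084


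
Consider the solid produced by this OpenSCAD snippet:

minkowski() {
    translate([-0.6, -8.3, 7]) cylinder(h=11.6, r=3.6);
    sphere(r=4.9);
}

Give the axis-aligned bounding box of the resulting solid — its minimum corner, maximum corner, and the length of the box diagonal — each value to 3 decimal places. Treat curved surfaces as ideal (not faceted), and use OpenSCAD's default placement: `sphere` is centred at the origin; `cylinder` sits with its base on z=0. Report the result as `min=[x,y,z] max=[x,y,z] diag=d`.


min=[-9.100,-16.800,2.100] max=[7.900,0.200,23.500] diag=32.186

A = translate([-0.6, -8.3, 7]) cylinder(h=11.6, r=3.6) → bbox [-4.2,-11.9,7] .. [3,-4.7,18.6]
B = sphere(r=4.9) → bbox [-4.9,-4.9,-4.9] .. [4.9,4.9,4.9]
lo = A.lo+B.lo = [-4.2-4.9, -11.9-4.9, 7-4.9] = [-9.100,-16.800,2.100]
hi = A.hi+B.hi = [3+4.9, -4.7+4.9, 18.6+4.9] = [7.900,0.200,23.500]
diag = √(17²+17²+21.4²) = √1035.96 = 32.186


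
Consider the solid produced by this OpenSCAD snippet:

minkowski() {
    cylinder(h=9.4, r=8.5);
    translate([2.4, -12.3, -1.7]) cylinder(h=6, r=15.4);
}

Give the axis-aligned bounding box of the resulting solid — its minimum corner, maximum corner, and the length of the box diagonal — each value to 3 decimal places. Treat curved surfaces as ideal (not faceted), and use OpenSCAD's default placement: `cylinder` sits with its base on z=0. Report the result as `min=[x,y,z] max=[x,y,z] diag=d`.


A = translate([2.4, -12.3, -1.7]) cylinder(h=6, r=15.4) → bbox [-13,-27.7,-1.7] .. [17.8,3.1,4.3]
B = cylinder(h=9.4, r=8.5) → bbox [-8.5,-8.5,0] .. [8.5,8.5,9.4]
lo = A.lo+B.lo = [-13-8.5, -27.7-8.5, -1.7+0] = [-21.500,-36.200,-1.700]
hi = A.hi+B.hi = [17.8+8.5, 3.1+8.5, 4.3+9.4] = [26.300,11.600,13.700]
diag = √(47.8²+47.8²+15.4²) = √4806.84 = 69.331

min=[-21.500,-36.200,-1.700] max=[26.300,11.600,13.700] diag=69.331


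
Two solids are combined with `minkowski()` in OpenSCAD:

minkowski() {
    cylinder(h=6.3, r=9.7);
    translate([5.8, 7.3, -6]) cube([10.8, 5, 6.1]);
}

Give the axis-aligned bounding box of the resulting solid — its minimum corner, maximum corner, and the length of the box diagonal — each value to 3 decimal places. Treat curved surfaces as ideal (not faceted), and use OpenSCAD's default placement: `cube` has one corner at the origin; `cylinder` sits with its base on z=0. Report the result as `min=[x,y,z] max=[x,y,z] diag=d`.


A = translate([5.8, 7.3, -6]) cube([10.8, 5, 6.1]) → bbox [5.8,7.3,-6] .. [16.6,12.3,0.1]
B = cylinder(h=6.3, r=9.7) → bbox [-9.7,-9.7,0] .. [9.7,9.7,6.3]
lo = A.lo+B.lo = [5.8-9.7, 7.3-9.7, -6+0] = [-3.900,-2.400,-6.000]
hi = A.hi+B.hi = [16.6+9.7, 12.3+9.7, 0.1+6.3] = [26.300,22.000,6.400]
diag = √(30.2²+24.4²+12.4²) = √1661.16 = 40.757

min=[-3.900,-2.400,-6.000] max=[26.300,22.000,6.400] diag=40.757


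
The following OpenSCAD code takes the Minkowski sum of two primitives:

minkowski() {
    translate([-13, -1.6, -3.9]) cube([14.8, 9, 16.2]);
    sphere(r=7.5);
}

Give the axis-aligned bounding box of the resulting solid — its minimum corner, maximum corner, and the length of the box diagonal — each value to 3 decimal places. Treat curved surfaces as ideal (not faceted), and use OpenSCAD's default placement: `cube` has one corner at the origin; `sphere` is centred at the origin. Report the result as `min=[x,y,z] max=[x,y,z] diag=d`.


min=[-20.500,-9.100,-11.400] max=[9.300,14.900,19.800] diag=49.371

A = translate([-13, -1.6, -3.9]) cube([14.8, 9, 16.2]) → bbox [-13,-1.6,-3.9] .. [1.8,7.4,12.3]
B = sphere(r=7.5) → bbox [-7.5,-7.5,-7.5] .. [7.5,7.5,7.5]
lo = A.lo+B.lo = [-13-7.5, -1.6-7.5, -3.9-7.5] = [-20.500,-9.100,-11.400]
hi = A.hi+B.hi = [1.8+7.5, 7.4+7.5, 12.3+7.5] = [9.300,14.900,19.800]
diag = √(29.8²+24²+31.2²) = √2437.48 = 49.371


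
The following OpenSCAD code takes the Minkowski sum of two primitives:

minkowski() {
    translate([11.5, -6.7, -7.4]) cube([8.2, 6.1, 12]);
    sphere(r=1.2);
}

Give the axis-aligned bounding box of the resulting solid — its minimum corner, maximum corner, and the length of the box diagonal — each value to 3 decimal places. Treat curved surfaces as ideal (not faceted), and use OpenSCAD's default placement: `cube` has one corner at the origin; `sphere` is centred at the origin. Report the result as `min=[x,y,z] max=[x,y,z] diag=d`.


A = translate([11.5, -6.7, -7.4]) cube([8.2, 6.1, 12]) → bbox [11.5,-6.7,-7.4] .. [19.7,-0.6,4.6]
B = sphere(r=1.2) → bbox [-1.2,-1.2,-1.2] .. [1.2,1.2,1.2]
lo = A.lo+B.lo = [11.5-1.2, -6.7-1.2, -7.4-1.2] = [10.300,-7.900,-8.600]
hi = A.hi+B.hi = [19.7+1.2, -0.6+1.2, 4.6+1.2] = [20.900,0.600,5.800]
diag = √(10.6²+8.5²+14.4²) = √391.97 = 19.798

min=[10.300,-7.900,-8.600] max=[20.900,0.600,5.800] diag=19.798


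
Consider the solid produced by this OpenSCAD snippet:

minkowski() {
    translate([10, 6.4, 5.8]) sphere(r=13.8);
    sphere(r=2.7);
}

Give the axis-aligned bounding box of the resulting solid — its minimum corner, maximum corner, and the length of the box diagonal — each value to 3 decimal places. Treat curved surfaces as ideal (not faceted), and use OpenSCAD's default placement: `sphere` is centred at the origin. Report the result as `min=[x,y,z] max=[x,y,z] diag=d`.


A = translate([10, 6.4, 5.8]) sphere(r=13.8) → bbox [-3.8,-7.4,-8] .. [23.8,20.2,19.6]
B = sphere(r=2.7) → bbox [-2.7,-2.7,-2.7] .. [2.7,2.7,2.7]
lo = A.lo+B.lo = [-3.8-2.7, -7.4-2.7, -8-2.7] = [-6.500,-10.100,-10.700]
hi = A.hi+B.hi = [23.8+2.7, 20.2+2.7, 19.6+2.7] = [26.500,22.900,22.300]
diag = √(33²+33²+33²) = √3267 = 57.158

min=[-6.500,-10.100,-10.700] max=[26.500,22.900,22.300] diag=57.158


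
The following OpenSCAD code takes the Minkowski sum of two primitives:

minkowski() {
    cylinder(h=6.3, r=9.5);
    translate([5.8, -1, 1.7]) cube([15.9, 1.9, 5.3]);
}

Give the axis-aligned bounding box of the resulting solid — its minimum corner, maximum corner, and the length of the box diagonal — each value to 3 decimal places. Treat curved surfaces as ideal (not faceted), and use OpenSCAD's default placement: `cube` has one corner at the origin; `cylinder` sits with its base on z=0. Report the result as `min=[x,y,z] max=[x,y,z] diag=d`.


min=[-3.700,-10.500,1.700] max=[31.200,10.400,13.300] diag=42.301

A = translate([5.8, -1, 1.7]) cube([15.9, 1.9, 5.3]) → bbox [5.8,-1,1.7] .. [21.7,0.9,7]
B = cylinder(h=6.3, r=9.5) → bbox [-9.5,-9.5,0] .. [9.5,9.5,6.3]
lo = A.lo+B.lo = [5.8-9.5, -1-9.5, 1.7+0] = [-3.700,-10.500,1.700]
hi = A.hi+B.hi = [21.7+9.5, 0.9+9.5, 7+6.3] = [31.200,10.400,13.300]
diag = √(34.9²+20.9²+11.6²) = √1789.38 = 42.301


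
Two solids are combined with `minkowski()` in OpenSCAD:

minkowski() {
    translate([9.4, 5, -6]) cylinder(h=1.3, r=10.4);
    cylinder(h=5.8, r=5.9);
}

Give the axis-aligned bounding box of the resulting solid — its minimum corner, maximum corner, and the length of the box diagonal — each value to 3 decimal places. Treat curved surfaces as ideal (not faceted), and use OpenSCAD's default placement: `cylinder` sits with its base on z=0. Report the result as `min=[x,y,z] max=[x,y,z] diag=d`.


min=[-6.900,-11.300,-6.000] max=[25.700,21.300,1.100] diag=46.647

A = translate([9.4, 5, -6]) cylinder(h=1.3, r=10.4) → bbox [-1,-5.4,-6] .. [19.8,15.4,-4.7]
B = cylinder(h=5.8, r=5.9) → bbox [-5.9,-5.9,0] .. [5.9,5.9,5.8]
lo = A.lo+B.lo = [-1-5.9, -5.4-5.9, -6+0] = [-6.900,-11.300,-6.000]
hi = A.hi+B.hi = [19.8+5.9, 15.4+5.9, -4.7+5.8] = [25.700,21.300,1.100]
diag = √(32.6²+32.6²+7.1²) = √2175.93 = 46.647


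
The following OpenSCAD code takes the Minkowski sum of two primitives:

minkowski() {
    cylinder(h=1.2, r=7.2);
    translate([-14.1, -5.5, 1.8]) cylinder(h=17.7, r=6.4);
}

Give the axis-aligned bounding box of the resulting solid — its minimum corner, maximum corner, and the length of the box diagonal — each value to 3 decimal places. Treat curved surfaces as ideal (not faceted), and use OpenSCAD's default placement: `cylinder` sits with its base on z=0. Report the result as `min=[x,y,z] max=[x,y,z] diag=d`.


A = translate([-14.1, -5.5, 1.8]) cylinder(h=17.7, r=6.4) → bbox [-20.5,-11.9,1.8] .. [-7.7,0.9,19.5]
B = cylinder(h=1.2, r=7.2) → bbox [-7.2,-7.2,0] .. [7.2,7.2,1.2]
lo = A.lo+B.lo = [-20.5-7.2, -11.9-7.2, 1.8+0] = [-27.700,-19.100,1.800]
hi = A.hi+B.hi = [-7.7+7.2, 0.9+7.2, 19.5+1.2] = [-0.500,8.100,20.700]
diag = √(27.2²+27.2²+18.9²) = √1836.89 = 42.859

min=[-27.700,-19.100,1.800] max=[-0.500,8.100,20.700] diag=42.859


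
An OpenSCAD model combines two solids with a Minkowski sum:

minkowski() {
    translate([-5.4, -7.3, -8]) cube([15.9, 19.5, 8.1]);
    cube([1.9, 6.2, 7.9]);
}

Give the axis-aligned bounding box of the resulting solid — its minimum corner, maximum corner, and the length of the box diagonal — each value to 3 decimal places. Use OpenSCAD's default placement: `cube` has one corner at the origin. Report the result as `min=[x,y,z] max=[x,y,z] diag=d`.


min=[-5.400,-7.300,-8.000] max=[12.400,18.400,8.000] diag=35.119

A = translate([-5.4, -7.3, -8]) cube([15.9, 19.5, 8.1]) → bbox [-5.4,-7.3,-8] .. [10.5,12.2,0.1]
B = cube([1.9, 6.2, 7.9]) → bbox [0,0,0] .. [1.9,6.2,7.9]
lo = A.lo+B.lo = [-5.4+0, -7.3+0, -8+0] = [-5.400,-7.300,-8.000]
hi = A.hi+B.hi = [10.5+1.9, 12.2+6.2, 0.1+7.9] = [12.400,18.400,8.000]
diag = √(17.8²+25.7²+16²) = √1233.33 = 35.119


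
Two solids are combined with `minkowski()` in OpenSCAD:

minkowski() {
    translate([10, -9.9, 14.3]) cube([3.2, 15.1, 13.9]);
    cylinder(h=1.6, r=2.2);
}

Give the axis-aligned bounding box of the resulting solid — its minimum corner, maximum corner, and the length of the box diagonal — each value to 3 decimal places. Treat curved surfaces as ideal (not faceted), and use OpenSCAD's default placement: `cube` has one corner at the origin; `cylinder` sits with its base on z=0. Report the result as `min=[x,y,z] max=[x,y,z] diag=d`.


min=[7.800,-12.100,14.300] max=[15.400,7.400,29.800] diag=26.043

A = translate([10, -9.9, 14.3]) cube([3.2, 15.1, 13.9]) → bbox [10,-9.9,14.3] .. [13.2,5.2,28.2]
B = cylinder(h=1.6, r=2.2) → bbox [-2.2,-2.2,0] .. [2.2,2.2,1.6]
lo = A.lo+B.lo = [10-2.2, -9.9-2.2, 14.3+0] = [7.800,-12.100,14.300]
hi = A.hi+B.hi = [13.2+2.2, 5.2+2.2, 28.2+1.6] = [15.400,7.400,29.800]
diag = √(7.6²+19.5²+15.5²) = √678.26 = 26.043


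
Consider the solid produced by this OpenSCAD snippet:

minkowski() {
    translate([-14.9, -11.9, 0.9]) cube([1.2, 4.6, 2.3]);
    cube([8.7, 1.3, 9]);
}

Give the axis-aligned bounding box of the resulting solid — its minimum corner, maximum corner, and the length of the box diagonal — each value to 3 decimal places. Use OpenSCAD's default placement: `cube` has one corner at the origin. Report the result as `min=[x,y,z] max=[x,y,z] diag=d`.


A = translate([-14.9, -11.9, 0.9]) cube([1.2, 4.6, 2.3]) → bbox [-14.9,-11.9,0.9] .. [-13.7,-7.3,3.2]
B = cube([8.7, 1.3, 9]) → bbox [0,0,0] .. [8.7,1.3,9]
lo = A.lo+B.lo = [-14.9+0, -11.9+0, 0.9+0] = [-14.900,-11.900,0.900]
hi = A.hi+B.hi = [-13.7+8.7, -7.3+1.3, 3.2+9] = [-5.000,-6.000,12.200]
diag = √(9.9²+5.9²+11.3²) = √260.51 = 16.140

min=[-14.900,-11.900,0.900] max=[-5.000,-6.000,12.200] diag=16.140


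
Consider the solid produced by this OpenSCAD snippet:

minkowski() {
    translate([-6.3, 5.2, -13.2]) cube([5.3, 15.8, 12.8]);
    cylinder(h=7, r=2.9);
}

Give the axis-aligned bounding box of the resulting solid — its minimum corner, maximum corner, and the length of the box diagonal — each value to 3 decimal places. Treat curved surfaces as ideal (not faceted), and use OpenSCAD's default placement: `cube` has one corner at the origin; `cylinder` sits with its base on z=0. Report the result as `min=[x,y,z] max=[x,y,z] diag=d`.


min=[-9.200,2.300,-13.200] max=[1.900,23.900,6.600] diag=31.334

A = translate([-6.3, 5.2, -13.2]) cube([5.3, 15.8, 12.8]) → bbox [-6.3,5.2,-13.2] .. [-1,21,-0.4]
B = cylinder(h=7, r=2.9) → bbox [-2.9,-2.9,0] .. [2.9,2.9,7]
lo = A.lo+B.lo = [-6.3-2.9, 5.2-2.9, -13.2+0] = [-9.200,2.300,-13.200]
hi = A.hi+B.hi = [-1+2.9, 21+2.9, -0.4+7] = [1.900,23.900,6.600]
diag = √(11.1²+21.6²+19.8²) = √981.81 = 31.334


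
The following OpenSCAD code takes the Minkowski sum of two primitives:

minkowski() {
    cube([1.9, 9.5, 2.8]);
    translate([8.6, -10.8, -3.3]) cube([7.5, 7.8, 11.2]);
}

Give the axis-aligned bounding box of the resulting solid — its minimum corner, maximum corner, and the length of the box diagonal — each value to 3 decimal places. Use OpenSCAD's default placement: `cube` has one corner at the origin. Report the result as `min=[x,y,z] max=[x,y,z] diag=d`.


A = translate([8.6, -10.8, -3.3]) cube([7.5, 7.8, 11.2]) → bbox [8.6,-10.8,-3.3] .. [16.1,-3,7.9]
B = cube([1.9, 9.5, 2.8]) → bbox [0,0,0] .. [1.9,9.5,2.8]
lo = A.lo+B.lo = [8.6+0, -10.8+0, -3.3+0] = [8.600,-10.800,-3.300]
hi = A.hi+B.hi = [16.1+1.9, -3+9.5, 7.9+2.8] = [18.000,6.500,10.700]
diag = √(9.4²+17.3²+14²) = √583.65 = 24.159

min=[8.600,-10.800,-3.300] max=[18.000,6.500,10.700] diag=24.159


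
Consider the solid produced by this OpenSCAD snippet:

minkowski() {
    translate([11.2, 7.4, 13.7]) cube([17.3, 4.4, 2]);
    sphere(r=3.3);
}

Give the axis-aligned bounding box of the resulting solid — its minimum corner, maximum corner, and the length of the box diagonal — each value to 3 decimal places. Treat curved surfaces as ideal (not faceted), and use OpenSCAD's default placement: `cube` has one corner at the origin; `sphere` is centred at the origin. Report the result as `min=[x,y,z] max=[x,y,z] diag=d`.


min=[7.900,4.100,10.400] max=[31.800,15.100,19.000] diag=27.680

A = translate([11.2, 7.4, 13.7]) cube([17.3, 4.4, 2]) → bbox [11.2,7.4,13.7] .. [28.5,11.8,15.7]
B = sphere(r=3.3) → bbox [-3.3,-3.3,-3.3] .. [3.3,3.3,3.3]
lo = A.lo+B.lo = [11.2-3.3, 7.4-3.3, 13.7-3.3] = [7.900,4.100,10.400]
hi = A.hi+B.hi = [28.5+3.3, 11.8+3.3, 15.7+3.3] = [31.800,15.100,19.000]
diag = √(23.9²+11²+8.6²) = √766.17 = 27.680


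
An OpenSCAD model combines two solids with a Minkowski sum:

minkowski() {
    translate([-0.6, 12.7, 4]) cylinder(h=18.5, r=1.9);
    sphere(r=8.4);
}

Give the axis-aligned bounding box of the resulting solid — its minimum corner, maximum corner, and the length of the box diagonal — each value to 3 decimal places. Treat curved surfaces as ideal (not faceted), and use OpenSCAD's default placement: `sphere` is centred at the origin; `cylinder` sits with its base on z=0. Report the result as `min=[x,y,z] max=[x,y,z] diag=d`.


min=[-10.900,2.400,-4.400] max=[9.700,23.000,30.900] diag=45.769

A = translate([-0.6, 12.7, 4]) cylinder(h=18.5, r=1.9) → bbox [-2.5,10.8,4] .. [1.3,14.6,22.5]
B = sphere(r=8.4) → bbox [-8.4,-8.4,-8.4] .. [8.4,8.4,8.4]
lo = A.lo+B.lo = [-2.5-8.4, 10.8-8.4, 4-8.4] = [-10.900,2.400,-4.400]
hi = A.hi+B.hi = [1.3+8.4, 14.6+8.4, 22.5+8.4] = [9.700,23.000,30.900]
diag = √(20.6²+20.6²+35.3²) = √2094.81 = 45.769


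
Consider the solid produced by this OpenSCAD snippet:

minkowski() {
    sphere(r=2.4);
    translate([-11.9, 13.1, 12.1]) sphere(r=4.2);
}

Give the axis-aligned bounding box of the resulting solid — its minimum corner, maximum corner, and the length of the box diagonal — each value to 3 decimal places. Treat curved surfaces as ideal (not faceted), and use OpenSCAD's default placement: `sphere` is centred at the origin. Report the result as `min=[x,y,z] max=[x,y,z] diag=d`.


min=[-18.500,6.500,5.500] max=[-5.300,19.700,18.700] diag=22.863

A = translate([-11.9, 13.1, 12.1]) sphere(r=4.2) → bbox [-16.1,8.9,7.9] .. [-7.7,17.3,16.3]
B = sphere(r=2.4) → bbox [-2.4,-2.4,-2.4] .. [2.4,2.4,2.4]
lo = A.lo+B.lo = [-16.1-2.4, 8.9-2.4, 7.9-2.4] = [-18.500,6.500,5.500]
hi = A.hi+B.hi = [-7.7+2.4, 17.3+2.4, 16.3+2.4] = [-5.300,19.700,18.700]
diag = √(13.2²+13.2²+13.2²) = √522.72 = 22.863


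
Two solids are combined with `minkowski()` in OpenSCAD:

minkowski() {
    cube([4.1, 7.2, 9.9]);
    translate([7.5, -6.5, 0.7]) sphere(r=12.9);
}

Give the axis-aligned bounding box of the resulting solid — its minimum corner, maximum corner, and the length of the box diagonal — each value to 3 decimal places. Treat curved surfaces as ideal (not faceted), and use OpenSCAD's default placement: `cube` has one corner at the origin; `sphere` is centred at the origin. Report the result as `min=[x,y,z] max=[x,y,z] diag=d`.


min=[-5.400,-19.400,-12.200] max=[24.500,13.600,23.500] diag=57.075

A = translate([7.5, -6.5, 0.7]) sphere(r=12.9) → bbox [-5.4,-19.4,-12.2] .. [20.4,6.4,13.6]
B = cube([4.1, 7.2, 9.9]) → bbox [0,0,0] .. [4.1,7.2,9.9]
lo = A.lo+B.lo = [-5.4+0, -19.4+0, -12.2+0] = [-5.400,-19.400,-12.200]
hi = A.hi+B.hi = [20.4+4.1, 6.4+7.2, 13.6+9.9] = [24.500,13.600,23.500]
diag = √(29.9²+33²+35.7²) = √3257.5 = 57.075


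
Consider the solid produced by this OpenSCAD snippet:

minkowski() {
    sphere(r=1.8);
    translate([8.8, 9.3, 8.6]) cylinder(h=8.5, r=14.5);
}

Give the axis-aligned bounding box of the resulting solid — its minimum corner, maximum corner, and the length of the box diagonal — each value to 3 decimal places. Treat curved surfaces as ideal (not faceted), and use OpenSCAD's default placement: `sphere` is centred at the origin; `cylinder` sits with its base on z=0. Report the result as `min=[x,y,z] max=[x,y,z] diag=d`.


min=[-7.500,-7.000,6.800] max=[25.100,25.600,18.900] diag=47.665

A = translate([8.8, 9.3, 8.6]) cylinder(h=8.5, r=14.5) → bbox [-5.7,-5.2,8.6] .. [23.3,23.8,17.1]
B = sphere(r=1.8) → bbox [-1.8,-1.8,-1.8] .. [1.8,1.8,1.8]
lo = A.lo+B.lo = [-5.7-1.8, -5.2-1.8, 8.6-1.8] = [-7.500,-7.000,6.800]
hi = A.hi+B.hi = [23.3+1.8, 23.8+1.8, 17.1+1.8] = [25.100,25.600,18.900]
diag = √(32.6²+32.6²+12.1²) = √2271.93 = 47.665


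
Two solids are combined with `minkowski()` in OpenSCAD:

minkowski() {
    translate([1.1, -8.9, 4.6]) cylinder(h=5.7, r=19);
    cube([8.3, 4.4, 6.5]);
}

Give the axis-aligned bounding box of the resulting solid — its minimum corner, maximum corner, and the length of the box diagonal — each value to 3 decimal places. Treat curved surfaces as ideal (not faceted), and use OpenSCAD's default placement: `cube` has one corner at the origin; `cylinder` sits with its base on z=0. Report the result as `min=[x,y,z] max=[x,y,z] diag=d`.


min=[-17.900,-27.900,4.600] max=[28.400,14.500,16.800] diag=63.955

A = translate([1.1, -8.9, 4.6]) cylinder(h=5.7, r=19) → bbox [-17.9,-27.9,4.6] .. [20.1,10.1,10.3]
B = cube([8.3, 4.4, 6.5]) → bbox [0,0,0] .. [8.3,4.4,6.5]
lo = A.lo+B.lo = [-17.9+0, -27.9+0, 4.6+0] = [-17.900,-27.900,4.600]
hi = A.hi+B.hi = [20.1+8.3, 10.1+4.4, 10.3+6.5] = [28.400,14.500,16.800]
diag = √(46.3²+42.4²+12.2²) = √4090.29 = 63.955


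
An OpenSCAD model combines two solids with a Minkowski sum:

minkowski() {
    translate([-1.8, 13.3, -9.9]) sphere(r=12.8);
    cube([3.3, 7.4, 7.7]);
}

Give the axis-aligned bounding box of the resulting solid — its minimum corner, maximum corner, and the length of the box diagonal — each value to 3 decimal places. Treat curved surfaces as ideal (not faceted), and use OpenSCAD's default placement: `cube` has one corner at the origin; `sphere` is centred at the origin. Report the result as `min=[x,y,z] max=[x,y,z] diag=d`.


A = translate([-1.8, 13.3, -9.9]) sphere(r=12.8) → bbox [-14.6,0.5,-22.7] .. [11,26.1,2.9]
B = cube([3.3, 7.4, 7.7]) → bbox [0,0,0] .. [3.3,7.4,7.7]
lo = A.lo+B.lo = [-14.6+0, 0.5+0, -22.7+0] = [-14.600,0.500,-22.700]
hi = A.hi+B.hi = [11+3.3, 26.1+7.4, 2.9+7.7] = [14.300,33.500,10.600]
diag = √(28.9²+33²+33.3²) = √3033.1 = 55.074

min=[-14.600,0.500,-22.700] max=[14.300,33.500,10.600] diag=55.074


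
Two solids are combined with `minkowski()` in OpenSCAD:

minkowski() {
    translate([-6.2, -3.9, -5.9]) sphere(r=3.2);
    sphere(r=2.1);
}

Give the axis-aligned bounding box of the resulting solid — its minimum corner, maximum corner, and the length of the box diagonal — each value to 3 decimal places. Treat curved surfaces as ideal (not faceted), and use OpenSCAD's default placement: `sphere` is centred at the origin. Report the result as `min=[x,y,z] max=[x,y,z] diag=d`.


A = translate([-6.2, -3.9, -5.9]) sphere(r=3.2) → bbox [-9.4,-7.1,-9.1] .. [-3,-0.7,-2.7]
B = sphere(r=2.1) → bbox [-2.1,-2.1,-2.1] .. [2.1,2.1,2.1]
lo = A.lo+B.lo = [-9.4-2.1, -7.1-2.1, -9.1-2.1] = [-11.500,-9.200,-11.200]
hi = A.hi+B.hi = [-3+2.1, -0.7+2.1, -2.7+2.1] = [-0.900,1.400,-0.600]
diag = √(10.6²+10.6²+10.6²) = √337.08 = 18.360

min=[-11.500,-9.200,-11.200] max=[-0.900,1.400,-0.600] diag=18.360


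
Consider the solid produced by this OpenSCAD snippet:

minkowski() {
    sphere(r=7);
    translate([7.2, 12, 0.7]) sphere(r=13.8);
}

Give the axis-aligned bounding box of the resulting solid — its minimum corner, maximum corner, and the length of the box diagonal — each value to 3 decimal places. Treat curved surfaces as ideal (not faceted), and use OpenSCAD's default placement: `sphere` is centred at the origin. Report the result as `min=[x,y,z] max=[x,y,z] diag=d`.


min=[-13.600,-8.800,-20.100] max=[28.000,32.800,21.500] diag=72.053

A = translate([7.2, 12, 0.7]) sphere(r=13.8) → bbox [-6.6,-1.8,-13.1] .. [21,25.8,14.5]
B = sphere(r=7) → bbox [-7,-7,-7] .. [7,7,7]
lo = A.lo+B.lo = [-6.6-7, -1.8-7, -13.1-7] = [-13.600,-8.800,-20.100]
hi = A.hi+B.hi = [21+7, 25.8+7, 14.5+7] = [28.000,32.800,21.500]
diag = √(41.6²+41.6²+41.6²) = √5191.68 = 72.053


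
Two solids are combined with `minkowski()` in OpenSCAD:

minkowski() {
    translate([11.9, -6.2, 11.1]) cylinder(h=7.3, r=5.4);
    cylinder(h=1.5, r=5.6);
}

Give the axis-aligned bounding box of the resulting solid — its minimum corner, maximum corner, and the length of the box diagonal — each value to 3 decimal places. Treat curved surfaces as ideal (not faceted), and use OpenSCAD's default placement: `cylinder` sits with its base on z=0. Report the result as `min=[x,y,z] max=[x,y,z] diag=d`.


min=[0.900,-17.200,11.100] max=[22.900,4.800,19.900] diag=32.333

A = translate([11.9, -6.2, 11.1]) cylinder(h=7.3, r=5.4) → bbox [6.5,-11.6,11.1] .. [17.3,-0.8,18.4]
B = cylinder(h=1.5, r=5.6) → bbox [-5.6,-5.6,0] .. [5.6,5.6,1.5]
lo = A.lo+B.lo = [6.5-5.6, -11.6-5.6, 11.1+0] = [0.900,-17.200,11.100]
hi = A.hi+B.hi = [17.3+5.6, -0.8+5.6, 18.4+1.5] = [22.900,4.800,19.900]
diag = √(22²+22²+8.8²) = √1045.44 = 32.333


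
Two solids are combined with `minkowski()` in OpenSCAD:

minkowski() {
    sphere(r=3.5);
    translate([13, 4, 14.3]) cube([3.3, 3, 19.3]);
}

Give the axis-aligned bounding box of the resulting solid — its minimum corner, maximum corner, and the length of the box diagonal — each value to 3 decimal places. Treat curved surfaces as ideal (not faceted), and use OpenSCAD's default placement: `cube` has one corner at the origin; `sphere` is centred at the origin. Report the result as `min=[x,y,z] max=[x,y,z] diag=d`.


A = translate([13, 4, 14.3]) cube([3.3, 3, 19.3]) → bbox [13,4,14.3] .. [16.3,7,33.6]
B = sphere(r=3.5) → bbox [-3.5,-3.5,-3.5] .. [3.5,3.5,3.5]
lo = A.lo+B.lo = [13-3.5, 4-3.5, 14.3-3.5] = [9.500,0.500,10.800]
hi = A.hi+B.hi = [16.3+3.5, 7+3.5, 33.6+3.5] = [19.800,10.500,37.100]
diag = √(10.3²+10²+26.3²) = √897.78 = 29.963

min=[9.500,0.500,10.800] max=[19.800,10.500,37.100] diag=29.963


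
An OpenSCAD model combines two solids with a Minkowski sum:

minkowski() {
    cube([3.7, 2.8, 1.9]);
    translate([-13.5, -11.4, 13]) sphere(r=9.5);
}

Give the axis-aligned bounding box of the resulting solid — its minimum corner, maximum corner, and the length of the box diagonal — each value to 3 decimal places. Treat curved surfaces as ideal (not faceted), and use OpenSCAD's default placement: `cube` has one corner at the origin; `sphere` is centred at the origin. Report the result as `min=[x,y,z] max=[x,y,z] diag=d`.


A = translate([-13.5, -11.4, 13]) sphere(r=9.5) → bbox [-23,-20.9,3.5] .. [-4,-1.9,22.5]
B = cube([3.7, 2.8, 1.9]) → bbox [0,0,0] .. [3.7,2.8,1.9]
lo = A.lo+B.lo = [-23+0, -20.9+0, 3.5+0] = [-23.000,-20.900,3.500]
hi = A.hi+B.hi = [-4+3.7, -1.9+2.8, 22.5+1.9] = [-0.300,0.900,24.400]
diag = √(22.7²+21.8²+20.9²) = √1427.34 = 37.780

min=[-23.000,-20.900,3.500] max=[-0.300,0.900,24.400] diag=37.780


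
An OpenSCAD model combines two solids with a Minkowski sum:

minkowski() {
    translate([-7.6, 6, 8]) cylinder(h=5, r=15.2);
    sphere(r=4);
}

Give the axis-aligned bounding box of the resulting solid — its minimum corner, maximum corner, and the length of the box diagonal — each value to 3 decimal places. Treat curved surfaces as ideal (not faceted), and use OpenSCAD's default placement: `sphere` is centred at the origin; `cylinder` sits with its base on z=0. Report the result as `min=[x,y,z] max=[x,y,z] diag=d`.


A = translate([-7.6, 6, 8]) cylinder(h=5, r=15.2) → bbox [-22.8,-9.2,8] .. [7.6,21.2,13]
B = sphere(r=4) → bbox [-4,-4,-4] .. [4,4,4]
lo = A.lo+B.lo = [-22.8-4, -9.2-4, 8-4] = [-26.800,-13.200,4.000]
hi = A.hi+B.hi = [7.6+4, 21.2+4, 13+4] = [11.600,25.200,17.000]
diag = √(38.4²+38.4²+13²) = √3118.12 = 55.840

min=[-26.800,-13.200,4.000] max=[11.600,25.200,17.000] diag=55.840


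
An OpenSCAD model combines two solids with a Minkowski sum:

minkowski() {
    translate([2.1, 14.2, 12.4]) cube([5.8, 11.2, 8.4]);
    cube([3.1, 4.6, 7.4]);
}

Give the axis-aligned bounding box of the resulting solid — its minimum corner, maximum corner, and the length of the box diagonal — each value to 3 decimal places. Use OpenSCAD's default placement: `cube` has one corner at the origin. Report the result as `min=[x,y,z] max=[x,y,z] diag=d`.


A = translate([2.1, 14.2, 12.4]) cube([5.8, 11.2, 8.4]) → bbox [2.1,14.2,12.4] .. [7.9,25.4,20.8]
B = cube([3.1, 4.6, 7.4]) → bbox [0,0,0] .. [3.1,4.6,7.4]
lo = A.lo+B.lo = [2.1+0, 14.2+0, 12.4+0] = [2.100,14.200,12.400]
hi = A.hi+B.hi = [7.9+3.1, 25.4+4.6, 20.8+7.4] = [11.000,30.000,28.200]
diag = √(8.9²+15.8²+15.8²) = √578.49 = 24.052

min=[2.100,14.200,12.400] max=[11.000,30.000,28.200] diag=24.052


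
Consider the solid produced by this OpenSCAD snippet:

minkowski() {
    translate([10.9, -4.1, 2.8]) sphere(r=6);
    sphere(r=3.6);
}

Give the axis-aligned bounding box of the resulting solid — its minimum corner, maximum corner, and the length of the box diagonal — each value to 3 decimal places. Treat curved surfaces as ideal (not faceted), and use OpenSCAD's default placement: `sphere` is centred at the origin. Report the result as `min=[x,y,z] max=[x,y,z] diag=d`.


A = translate([10.9, -4.1, 2.8]) sphere(r=6) → bbox [4.9,-10.1,-3.2] .. [16.9,1.9,8.8]
B = sphere(r=3.6) → bbox [-3.6,-3.6,-3.6] .. [3.6,3.6,3.6]
lo = A.lo+B.lo = [4.9-3.6, -10.1-3.6, -3.2-3.6] = [1.300,-13.700,-6.800]
hi = A.hi+B.hi = [16.9+3.6, 1.9+3.6, 8.8+3.6] = [20.500,5.500,12.400]
diag = √(19.2²+19.2²+19.2²) = √1105.92 = 33.255

min=[1.300,-13.700,-6.800] max=[20.500,5.500,12.400] diag=33.255


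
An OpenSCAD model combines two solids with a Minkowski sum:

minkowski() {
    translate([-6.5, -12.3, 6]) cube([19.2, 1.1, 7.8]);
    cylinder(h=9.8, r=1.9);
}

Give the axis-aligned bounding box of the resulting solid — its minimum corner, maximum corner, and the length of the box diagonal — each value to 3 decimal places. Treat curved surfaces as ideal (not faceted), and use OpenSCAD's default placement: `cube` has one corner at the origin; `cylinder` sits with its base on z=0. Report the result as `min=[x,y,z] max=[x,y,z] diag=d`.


A = translate([-6.5, -12.3, 6]) cube([19.2, 1.1, 7.8]) → bbox [-6.5,-12.3,6] .. [12.7,-11.2,13.8]
B = cylinder(h=9.8, r=1.9) → bbox [-1.9,-1.9,0] .. [1.9,1.9,9.8]
lo = A.lo+B.lo = [-6.5-1.9, -12.3-1.9, 6+0] = [-8.400,-14.200,6.000]
hi = A.hi+B.hi = [12.7+1.9, -11.2+1.9, 13.8+9.8] = [14.600,-9.300,23.600]
diag = √(23²+4.9²+17.6²) = √862.77 = 29.373

min=[-8.400,-14.200,6.000] max=[14.600,-9.300,23.600] diag=29.373


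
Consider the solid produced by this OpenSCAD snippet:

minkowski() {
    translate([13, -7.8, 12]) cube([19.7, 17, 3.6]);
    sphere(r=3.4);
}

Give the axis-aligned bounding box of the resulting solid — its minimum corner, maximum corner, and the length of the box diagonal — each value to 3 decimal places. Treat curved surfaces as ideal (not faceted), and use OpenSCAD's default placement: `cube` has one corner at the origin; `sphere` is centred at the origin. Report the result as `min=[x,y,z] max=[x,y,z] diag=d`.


min=[9.600,-11.200,8.600] max=[36.100,12.600,19.000] diag=37.106

A = translate([13, -7.8, 12]) cube([19.7, 17, 3.6]) → bbox [13,-7.8,12] .. [32.7,9.2,15.6]
B = sphere(r=3.4) → bbox [-3.4,-3.4,-3.4] .. [3.4,3.4,3.4]
lo = A.lo+B.lo = [13-3.4, -7.8-3.4, 12-3.4] = [9.600,-11.200,8.600]
hi = A.hi+B.hi = [32.7+3.4, 9.2+3.4, 15.6+3.4] = [36.100,12.600,19.000]
diag = √(26.5²+23.8²+10.4²) = √1376.85 = 37.106


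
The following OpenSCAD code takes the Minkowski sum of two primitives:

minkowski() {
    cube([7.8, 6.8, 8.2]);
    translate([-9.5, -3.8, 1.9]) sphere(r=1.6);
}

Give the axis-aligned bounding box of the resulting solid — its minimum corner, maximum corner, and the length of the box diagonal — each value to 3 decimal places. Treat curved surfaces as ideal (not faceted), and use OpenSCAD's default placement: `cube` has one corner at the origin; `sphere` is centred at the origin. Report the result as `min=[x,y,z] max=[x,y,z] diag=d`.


A = translate([-9.5, -3.8, 1.9]) sphere(r=1.6) → bbox [-11.1,-5.4,0.3] .. [-7.9,-2.2,3.5]
B = cube([7.8, 6.8, 8.2]) → bbox [0,0,0] .. [7.8,6.8,8.2]
lo = A.lo+B.lo = [-11.1+0, -5.4+0, 0.3+0] = [-11.100,-5.400,0.300]
hi = A.hi+B.hi = [-7.9+7.8, -2.2+6.8, 3.5+8.2] = [-0.100,4.600,11.700]
diag = √(11²+10²+11.4²) = √350.96 = 18.734

min=[-11.100,-5.400,0.300] max=[-0.100,4.600,11.700] diag=18.734


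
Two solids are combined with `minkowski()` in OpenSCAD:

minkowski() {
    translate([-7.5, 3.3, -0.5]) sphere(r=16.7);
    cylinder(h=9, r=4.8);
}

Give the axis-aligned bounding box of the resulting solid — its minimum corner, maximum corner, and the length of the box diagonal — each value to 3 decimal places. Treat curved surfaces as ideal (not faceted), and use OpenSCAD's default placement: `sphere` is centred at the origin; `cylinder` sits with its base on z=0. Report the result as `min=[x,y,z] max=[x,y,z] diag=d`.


A = translate([-7.5, 3.3, -0.5]) sphere(r=16.7) → bbox [-24.2,-13.4,-17.2] .. [9.2,20,16.2]
B = cylinder(h=9, r=4.8) → bbox [-4.8,-4.8,0] .. [4.8,4.8,9]
lo = A.lo+B.lo = [-24.2-4.8, -13.4-4.8, -17.2+0] = [-29.000,-18.200,-17.200]
hi = A.hi+B.hi = [9.2+4.8, 20+4.8, 16.2+9] = [14.000,24.800,25.200]
diag = √(43²+43²+42.4²) = √5495.76 = 74.133

min=[-29.000,-18.200,-17.200] max=[14.000,24.800,25.200] diag=74.133


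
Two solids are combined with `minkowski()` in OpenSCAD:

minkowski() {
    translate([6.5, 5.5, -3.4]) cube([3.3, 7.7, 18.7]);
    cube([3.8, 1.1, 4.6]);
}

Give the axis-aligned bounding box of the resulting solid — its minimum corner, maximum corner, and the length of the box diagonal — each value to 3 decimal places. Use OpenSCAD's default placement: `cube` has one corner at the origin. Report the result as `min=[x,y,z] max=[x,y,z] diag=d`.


A = translate([6.5, 5.5, -3.4]) cube([3.3, 7.7, 18.7]) → bbox [6.5,5.5,-3.4] .. [9.8,13.2,15.3]
B = cube([3.8, 1.1, 4.6]) → bbox [0,0,0] .. [3.8,1.1,4.6]
lo = A.lo+B.lo = [6.5+0, 5.5+0, -3.4+0] = [6.500,5.500,-3.400]
hi = A.hi+B.hi = [9.8+3.8, 13.2+1.1, 15.3+4.6] = [13.600,14.300,19.900]
diag = √(7.1²+8.8²+23.3²) = √670.74 = 25.899

min=[6.500,5.500,-3.400] max=[13.600,14.300,19.900] diag=25.899


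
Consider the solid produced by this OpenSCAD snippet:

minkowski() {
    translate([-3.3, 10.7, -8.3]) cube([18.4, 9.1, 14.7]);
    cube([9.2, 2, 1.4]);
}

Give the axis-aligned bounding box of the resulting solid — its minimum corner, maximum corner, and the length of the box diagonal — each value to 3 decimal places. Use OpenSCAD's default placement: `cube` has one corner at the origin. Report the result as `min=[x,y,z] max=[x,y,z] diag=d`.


A = translate([-3.3, 10.7, -8.3]) cube([18.4, 9.1, 14.7]) → bbox [-3.3,10.7,-8.3] .. [15.1,19.8,6.4]
B = cube([9.2, 2, 1.4]) → bbox [0,0,0] .. [9.2,2,1.4]
lo = A.lo+B.lo = [-3.3+0, 10.7+0, -8.3+0] = [-3.300,10.700,-8.300]
hi = A.hi+B.hi = [15.1+9.2, 19.8+2, 6.4+1.4] = [24.300,21.800,7.800]
diag = √(27.6²+11.1²+16.1²) = √1144.18 = 33.826

min=[-3.300,10.700,-8.300] max=[24.300,21.800,7.800] diag=33.826


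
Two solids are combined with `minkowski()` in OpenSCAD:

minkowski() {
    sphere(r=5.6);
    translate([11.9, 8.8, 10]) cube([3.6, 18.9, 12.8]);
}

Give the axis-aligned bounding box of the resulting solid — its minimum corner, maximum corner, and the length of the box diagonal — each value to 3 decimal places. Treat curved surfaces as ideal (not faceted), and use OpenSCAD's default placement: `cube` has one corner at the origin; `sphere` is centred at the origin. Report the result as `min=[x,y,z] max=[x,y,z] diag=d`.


A = translate([11.9, 8.8, 10]) cube([3.6, 18.9, 12.8]) → bbox [11.9,8.8,10] .. [15.5,27.7,22.8]
B = sphere(r=5.6) → bbox [-5.6,-5.6,-5.6] .. [5.6,5.6,5.6]
lo = A.lo+B.lo = [11.9-5.6, 8.8-5.6, 10-5.6] = [6.300,3.200,4.400]
hi = A.hi+B.hi = [15.5+5.6, 27.7+5.6, 22.8+5.6] = [21.100,33.300,28.400]
diag = √(14.8²+30.1²+24²) = √1701.05 = 41.244

min=[6.300,3.200,4.400] max=[21.100,33.300,28.400] diag=41.244


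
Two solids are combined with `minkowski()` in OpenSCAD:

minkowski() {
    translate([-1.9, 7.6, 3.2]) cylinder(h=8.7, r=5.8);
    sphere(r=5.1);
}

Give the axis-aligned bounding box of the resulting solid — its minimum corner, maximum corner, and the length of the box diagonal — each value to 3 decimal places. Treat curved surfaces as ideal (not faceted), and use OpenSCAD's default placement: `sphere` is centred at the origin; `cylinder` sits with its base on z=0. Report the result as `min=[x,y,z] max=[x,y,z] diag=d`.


min=[-12.800,-3.300,-1.900] max=[9.000,18.500,17.000] diag=36.162

A = translate([-1.9, 7.6, 3.2]) cylinder(h=8.7, r=5.8) → bbox [-7.7,1.8,3.2] .. [3.9,13.4,11.9]
B = sphere(r=5.1) → bbox [-5.1,-5.1,-5.1] .. [5.1,5.1,5.1]
lo = A.lo+B.lo = [-7.7-5.1, 1.8-5.1, 3.2-5.1] = [-12.800,-3.300,-1.900]
hi = A.hi+B.hi = [3.9+5.1, 13.4+5.1, 11.9+5.1] = [9.000,18.500,17.000]
diag = √(21.8²+21.8²+18.9²) = √1307.69 = 36.162
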